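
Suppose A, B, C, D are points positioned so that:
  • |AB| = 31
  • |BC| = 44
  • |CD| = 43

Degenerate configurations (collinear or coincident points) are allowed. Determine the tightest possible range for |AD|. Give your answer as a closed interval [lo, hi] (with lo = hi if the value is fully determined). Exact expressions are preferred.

|AB| ∈ {31}
|BC| ∈ {44}
|CD| ∈ {43}
|AC| ∈ [13, 75]
|BD| ∈ [1, 87]
|AD| ∈ [0, 118]

|AD| ∈ [0, 118]  (≈ [0.0000, 118.0000])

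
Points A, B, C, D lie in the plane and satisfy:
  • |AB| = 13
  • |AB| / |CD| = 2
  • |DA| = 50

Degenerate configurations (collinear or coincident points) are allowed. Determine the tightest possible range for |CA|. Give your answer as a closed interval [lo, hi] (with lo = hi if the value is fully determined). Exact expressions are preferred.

|AB| ∈ {13}
|AD| ∈ {50}
|CD| ∈ {13/2}
|BD| ∈ [37, 63]
|AC| ∈ [87/2, 113/2]
|BC| ∈ [61/2, 139/2]

|CA| ∈ [87/2, 113/2]  (≈ [43.5000, 56.5000])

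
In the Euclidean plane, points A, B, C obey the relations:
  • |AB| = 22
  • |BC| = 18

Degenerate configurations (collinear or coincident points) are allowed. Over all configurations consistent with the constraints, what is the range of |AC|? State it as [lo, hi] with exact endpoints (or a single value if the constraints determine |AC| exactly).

|AC| ∈ [4, 40]  (≈ [4.0000, 40.0000])

|AB| ∈ {22}
|BC| ∈ {18}
|AC| ∈ [4, 40]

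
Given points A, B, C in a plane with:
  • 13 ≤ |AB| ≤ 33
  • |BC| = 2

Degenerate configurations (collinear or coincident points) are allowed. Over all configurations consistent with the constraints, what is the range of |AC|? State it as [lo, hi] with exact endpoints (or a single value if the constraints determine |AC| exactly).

|AC| ∈ [11, 35]  (≈ [11.0000, 35.0000])

|AB| ∈ [13, 33]
|BC| ∈ {2}
|AC| ∈ [11, 35]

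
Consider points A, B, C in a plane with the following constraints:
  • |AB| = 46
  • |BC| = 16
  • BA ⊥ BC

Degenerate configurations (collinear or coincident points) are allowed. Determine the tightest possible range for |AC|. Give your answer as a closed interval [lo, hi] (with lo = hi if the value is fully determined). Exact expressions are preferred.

|AC| = 2·√(593)  (≈ 48.7032)

|AB| ∈ {46}
|BC| ∈ {16}
|AC| ∈ {2·√(593)}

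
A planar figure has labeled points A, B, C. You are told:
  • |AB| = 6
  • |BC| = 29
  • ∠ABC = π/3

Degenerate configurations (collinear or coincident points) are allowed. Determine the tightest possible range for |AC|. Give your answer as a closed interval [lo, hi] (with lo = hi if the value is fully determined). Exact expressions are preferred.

|AB| ∈ {6}
|BC| ∈ {29}
|AC| ∈ {√(703)}

|AC| = √(703)  (≈ 26.5141)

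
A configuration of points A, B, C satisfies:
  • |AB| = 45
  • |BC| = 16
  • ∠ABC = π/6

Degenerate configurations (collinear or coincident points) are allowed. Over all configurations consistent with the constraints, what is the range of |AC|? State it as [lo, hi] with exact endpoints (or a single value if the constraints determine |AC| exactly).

|AB| ∈ {45}
|BC| ∈ {16}
|AC| ∈ {√(2281 - 720·√(3))}

|AC| = √(2281 - 720·√(3))  (≈ 32.1547)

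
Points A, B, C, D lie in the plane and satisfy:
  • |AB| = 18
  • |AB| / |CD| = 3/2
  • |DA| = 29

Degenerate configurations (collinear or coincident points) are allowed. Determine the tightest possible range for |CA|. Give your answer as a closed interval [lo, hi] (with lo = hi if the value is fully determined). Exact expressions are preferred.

|AB| ∈ {18}
|AD| ∈ {29}
|CD| ∈ {12}
|BD| ∈ [11, 47]
|AC| ∈ [17, 41]
|BC| ∈ [0, 59]

|CA| ∈ [17, 41]  (≈ [17.0000, 41.0000])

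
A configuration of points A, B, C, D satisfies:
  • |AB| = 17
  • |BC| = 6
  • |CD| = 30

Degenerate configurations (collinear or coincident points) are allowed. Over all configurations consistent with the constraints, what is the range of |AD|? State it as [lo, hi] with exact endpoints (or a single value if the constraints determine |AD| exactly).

|AB| ∈ {17}
|BC| ∈ {6}
|CD| ∈ {30}
|AC| ∈ [11, 23]
|BD| ∈ [24, 36]
|AD| ∈ [7, 53]

|AD| ∈ [7, 53]  (≈ [7.0000, 53.0000])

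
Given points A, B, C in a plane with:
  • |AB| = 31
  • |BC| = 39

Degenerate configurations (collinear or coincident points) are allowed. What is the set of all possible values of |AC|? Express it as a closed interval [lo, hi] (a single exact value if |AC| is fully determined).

|AC| ∈ [8, 70]  (≈ [8.0000, 70.0000])

|AB| ∈ {31}
|BC| ∈ {39}
|AC| ∈ [8, 70]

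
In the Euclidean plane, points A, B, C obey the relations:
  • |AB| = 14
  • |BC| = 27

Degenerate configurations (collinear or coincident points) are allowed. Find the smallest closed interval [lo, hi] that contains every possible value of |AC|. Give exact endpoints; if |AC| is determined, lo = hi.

|AC| ∈ [13, 41]  (≈ [13.0000, 41.0000])

|AB| ∈ {14}
|BC| ∈ {27}
|AC| ∈ [13, 41]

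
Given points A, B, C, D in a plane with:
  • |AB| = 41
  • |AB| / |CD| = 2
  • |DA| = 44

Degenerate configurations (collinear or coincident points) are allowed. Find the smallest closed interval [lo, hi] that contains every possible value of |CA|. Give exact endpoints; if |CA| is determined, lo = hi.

|CA| ∈ [47/2, 129/2]  (≈ [23.5000, 64.5000])

|AB| ∈ {41}
|AD| ∈ {44}
|CD| ∈ {41/2}
|BD| ∈ [3, 85]
|AC| ∈ [47/2, 129/2]
|BC| ∈ [0, 211/2]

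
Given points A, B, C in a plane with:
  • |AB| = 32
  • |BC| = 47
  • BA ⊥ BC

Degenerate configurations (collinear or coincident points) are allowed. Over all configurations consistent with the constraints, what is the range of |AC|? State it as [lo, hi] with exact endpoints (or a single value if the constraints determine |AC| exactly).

|AC| = √(3233)  (≈ 56.8595)

|AB| ∈ {32}
|BC| ∈ {47}
|AC| ∈ {√(3233)}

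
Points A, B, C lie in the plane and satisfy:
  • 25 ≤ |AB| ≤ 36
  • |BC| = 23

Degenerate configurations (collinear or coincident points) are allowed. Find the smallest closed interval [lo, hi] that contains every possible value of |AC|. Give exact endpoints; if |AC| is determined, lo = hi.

|AB| ∈ [25, 36]
|BC| ∈ {23}
|AC| ∈ [2, 59]

|AC| ∈ [2, 59]  (≈ [2.0000, 59.0000])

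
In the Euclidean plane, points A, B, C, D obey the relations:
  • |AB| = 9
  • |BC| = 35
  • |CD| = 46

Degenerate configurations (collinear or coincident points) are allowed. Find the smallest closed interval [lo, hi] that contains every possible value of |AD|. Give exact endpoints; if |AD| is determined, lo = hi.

|AD| ∈ [2, 90]  (≈ [2.0000, 90.0000])

|AB| ∈ {9}
|BC| ∈ {35}
|CD| ∈ {46}
|AC| ∈ [26, 44]
|BD| ∈ [11, 81]
|AD| ∈ [2, 90]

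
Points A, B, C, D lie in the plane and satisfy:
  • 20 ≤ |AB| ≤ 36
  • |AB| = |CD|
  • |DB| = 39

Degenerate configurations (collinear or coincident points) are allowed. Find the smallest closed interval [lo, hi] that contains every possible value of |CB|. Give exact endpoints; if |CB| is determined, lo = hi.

|CB| ∈ [3, 75]  (≈ [3.0000, 75.0000])

|AB| ∈ [20, 36]
|BD| ∈ {39}
|CD| ∈ [20, 36]
|AD| ∈ [3, 75]
|BC| ∈ [3, 75]
|AC| ∈ [0, 111]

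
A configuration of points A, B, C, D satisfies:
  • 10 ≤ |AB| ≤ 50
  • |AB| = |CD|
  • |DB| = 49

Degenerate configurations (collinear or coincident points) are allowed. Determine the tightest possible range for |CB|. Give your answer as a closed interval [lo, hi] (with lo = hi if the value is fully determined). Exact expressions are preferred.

|AB| ∈ [10, 50]
|BD| ∈ {49}
|CD| ∈ [10, 50]
|AD| ∈ [0, 99]
|BC| ∈ [0, 99]
|AC| ∈ [0, 149]

|CB| ∈ [0, 99]  (≈ [0.0000, 99.0000])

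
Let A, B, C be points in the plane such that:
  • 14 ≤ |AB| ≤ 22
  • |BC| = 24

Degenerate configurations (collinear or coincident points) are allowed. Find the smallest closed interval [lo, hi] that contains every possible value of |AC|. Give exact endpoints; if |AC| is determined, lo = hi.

|AB| ∈ [14, 22]
|BC| ∈ {24}
|AC| ∈ [2, 46]

|AC| ∈ [2, 46]  (≈ [2.0000, 46.0000])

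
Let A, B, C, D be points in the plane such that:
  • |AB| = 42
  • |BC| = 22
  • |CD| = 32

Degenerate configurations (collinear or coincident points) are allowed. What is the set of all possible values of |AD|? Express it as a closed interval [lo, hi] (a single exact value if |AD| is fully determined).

|AB| ∈ {42}
|BC| ∈ {22}
|CD| ∈ {32}
|AC| ∈ [20, 64]
|BD| ∈ [10, 54]
|AD| ∈ [0, 96]

|AD| ∈ [0, 96]  (≈ [0.0000, 96.0000])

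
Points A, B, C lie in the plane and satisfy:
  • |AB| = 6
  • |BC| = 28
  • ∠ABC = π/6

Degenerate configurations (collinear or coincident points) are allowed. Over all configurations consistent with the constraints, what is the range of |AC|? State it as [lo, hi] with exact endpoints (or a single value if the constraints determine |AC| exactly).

|AC| = 2·√(205 - 42·√(3))  (≈ 23.0003)

|AB| ∈ {6}
|BC| ∈ {28}
|AC| ∈ {2·√(205 - 42·√(3))}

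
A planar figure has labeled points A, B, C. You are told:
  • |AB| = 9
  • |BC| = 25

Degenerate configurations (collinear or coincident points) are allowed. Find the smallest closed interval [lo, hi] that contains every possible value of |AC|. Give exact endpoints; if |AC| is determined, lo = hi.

|AC| ∈ [16, 34]  (≈ [16.0000, 34.0000])

|AB| ∈ {9}
|BC| ∈ {25}
|AC| ∈ [16, 34]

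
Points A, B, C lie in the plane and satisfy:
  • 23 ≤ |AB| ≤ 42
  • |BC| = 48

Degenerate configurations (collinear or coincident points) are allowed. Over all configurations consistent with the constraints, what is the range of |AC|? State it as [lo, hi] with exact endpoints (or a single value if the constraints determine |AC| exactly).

|AC| ∈ [6, 90]  (≈ [6.0000, 90.0000])

|AB| ∈ [23, 42]
|BC| ∈ {48}
|AC| ∈ [6, 90]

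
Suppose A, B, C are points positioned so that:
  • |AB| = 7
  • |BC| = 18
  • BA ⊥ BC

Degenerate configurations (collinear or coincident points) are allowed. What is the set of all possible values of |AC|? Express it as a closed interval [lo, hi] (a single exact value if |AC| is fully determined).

|AC| = √(373)  (≈ 19.3132)

|AB| ∈ {7}
|BC| ∈ {18}
|AC| ∈ {√(373)}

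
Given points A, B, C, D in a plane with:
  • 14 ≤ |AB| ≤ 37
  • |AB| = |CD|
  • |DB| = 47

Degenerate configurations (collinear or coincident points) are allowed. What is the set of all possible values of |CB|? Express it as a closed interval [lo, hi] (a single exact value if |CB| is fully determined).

|CB| ∈ [10, 84]  (≈ [10.0000, 84.0000])

|AB| ∈ [14, 37]
|BD| ∈ {47}
|CD| ∈ [14, 37]
|AD| ∈ [10, 84]
|BC| ∈ [10, 84]
|AC| ∈ [0, 121]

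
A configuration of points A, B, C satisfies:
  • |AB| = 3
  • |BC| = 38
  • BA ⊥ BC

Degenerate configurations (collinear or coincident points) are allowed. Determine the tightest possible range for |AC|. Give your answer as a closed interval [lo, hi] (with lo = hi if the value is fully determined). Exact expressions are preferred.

|AB| ∈ {3}
|BC| ∈ {38}
|AC| ∈ {√(1453)}

|AC| = √(1453)  (≈ 38.1182)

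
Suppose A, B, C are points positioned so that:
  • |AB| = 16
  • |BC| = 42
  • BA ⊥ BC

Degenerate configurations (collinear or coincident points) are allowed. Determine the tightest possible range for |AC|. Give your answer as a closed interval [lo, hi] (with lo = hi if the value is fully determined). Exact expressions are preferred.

|AB| ∈ {16}
|BC| ∈ {42}
|AC| ∈ {2·√(505)}

|AC| = 2·√(505)  (≈ 44.9444)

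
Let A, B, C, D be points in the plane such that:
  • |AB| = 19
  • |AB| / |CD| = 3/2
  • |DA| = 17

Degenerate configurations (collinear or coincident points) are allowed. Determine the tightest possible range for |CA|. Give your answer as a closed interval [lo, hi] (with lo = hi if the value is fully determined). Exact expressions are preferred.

|AB| ∈ {19}
|AD| ∈ {17}
|CD| ∈ {38/3}
|BD| ∈ [2, 36]
|AC| ∈ [13/3, 89/3]
|BC| ∈ [0, 146/3]

|CA| ∈ [13/3, 89/3]  (≈ [4.3333, 29.6667])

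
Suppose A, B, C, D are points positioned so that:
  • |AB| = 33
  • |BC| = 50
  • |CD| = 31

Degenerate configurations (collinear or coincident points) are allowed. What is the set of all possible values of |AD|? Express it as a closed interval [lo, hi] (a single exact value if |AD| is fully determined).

|AD| ∈ [0, 114]  (≈ [0.0000, 114.0000])

|AB| ∈ {33}
|BC| ∈ {50}
|CD| ∈ {31}
|AC| ∈ [17, 83]
|BD| ∈ [19, 81]
|AD| ∈ [0, 114]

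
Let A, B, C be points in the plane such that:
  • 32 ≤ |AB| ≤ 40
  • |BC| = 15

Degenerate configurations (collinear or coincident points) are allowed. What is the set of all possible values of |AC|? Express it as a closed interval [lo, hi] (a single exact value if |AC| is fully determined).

|AC| ∈ [17, 55]  (≈ [17.0000, 55.0000])

|AB| ∈ [32, 40]
|BC| ∈ {15}
|AC| ∈ [17, 55]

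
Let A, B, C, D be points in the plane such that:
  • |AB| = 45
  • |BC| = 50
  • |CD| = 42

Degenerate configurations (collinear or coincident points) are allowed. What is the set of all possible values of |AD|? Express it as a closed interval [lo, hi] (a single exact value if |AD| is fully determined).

|AD| ∈ [0, 137]  (≈ [0.0000, 137.0000])

|AB| ∈ {45}
|BC| ∈ {50}
|CD| ∈ {42}
|AC| ∈ [5, 95]
|BD| ∈ [8, 92]
|AD| ∈ [0, 137]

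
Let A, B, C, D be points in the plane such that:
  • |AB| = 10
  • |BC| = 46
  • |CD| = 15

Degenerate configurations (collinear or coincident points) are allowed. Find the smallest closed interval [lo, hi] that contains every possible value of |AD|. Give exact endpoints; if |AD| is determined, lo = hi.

|AB| ∈ {10}
|BC| ∈ {46}
|CD| ∈ {15}
|AC| ∈ [36, 56]
|BD| ∈ [31, 61]
|AD| ∈ [21, 71]

|AD| ∈ [21, 71]  (≈ [21.0000, 71.0000])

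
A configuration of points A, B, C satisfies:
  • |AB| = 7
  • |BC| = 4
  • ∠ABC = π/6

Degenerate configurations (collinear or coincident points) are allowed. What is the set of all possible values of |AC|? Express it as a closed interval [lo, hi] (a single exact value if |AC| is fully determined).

|AB| ∈ {7}
|BC| ∈ {4}
|AC| ∈ {√(65 - 28·√(3))}

|AC| = √(65 - 28·√(3))  (≈ 4.0623)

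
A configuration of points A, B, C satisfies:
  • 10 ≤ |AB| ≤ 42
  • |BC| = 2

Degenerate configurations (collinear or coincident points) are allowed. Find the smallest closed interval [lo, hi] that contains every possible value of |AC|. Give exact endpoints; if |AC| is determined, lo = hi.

|AB| ∈ [10, 42]
|BC| ∈ {2}
|AC| ∈ [8, 44]

|AC| ∈ [8, 44]  (≈ [8.0000, 44.0000])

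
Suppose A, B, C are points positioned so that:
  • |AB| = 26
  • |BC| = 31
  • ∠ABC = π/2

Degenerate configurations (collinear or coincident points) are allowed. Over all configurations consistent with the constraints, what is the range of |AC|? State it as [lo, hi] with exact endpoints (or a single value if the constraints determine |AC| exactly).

|AC| = √(1637)  (≈ 40.4599)

|AB| ∈ {26}
|BC| ∈ {31}
|AC| ∈ {√(1637)}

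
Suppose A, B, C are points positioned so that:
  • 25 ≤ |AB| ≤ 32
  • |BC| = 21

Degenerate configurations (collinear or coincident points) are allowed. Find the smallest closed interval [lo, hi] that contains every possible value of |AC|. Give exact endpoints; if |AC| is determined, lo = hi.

|AB| ∈ [25, 32]
|BC| ∈ {21}
|AC| ∈ [4, 53]

|AC| ∈ [4, 53]  (≈ [4.0000, 53.0000])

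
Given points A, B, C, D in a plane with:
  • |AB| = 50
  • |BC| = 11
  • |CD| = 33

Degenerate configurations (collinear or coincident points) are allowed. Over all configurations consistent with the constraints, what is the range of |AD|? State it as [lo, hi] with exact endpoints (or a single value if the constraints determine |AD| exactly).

|AB| ∈ {50}
|BC| ∈ {11}
|CD| ∈ {33}
|AC| ∈ [39, 61]
|BD| ∈ [22, 44]
|AD| ∈ [6, 94]

|AD| ∈ [6, 94]  (≈ [6.0000, 94.0000])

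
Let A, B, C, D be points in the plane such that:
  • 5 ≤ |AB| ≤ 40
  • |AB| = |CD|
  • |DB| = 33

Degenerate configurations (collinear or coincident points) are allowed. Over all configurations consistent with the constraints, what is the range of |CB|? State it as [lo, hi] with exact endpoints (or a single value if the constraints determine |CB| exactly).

|AB| ∈ [5, 40]
|BD| ∈ {33}
|CD| ∈ [5, 40]
|AD| ∈ [0, 73]
|BC| ∈ [0, 73]
|AC| ∈ [0, 113]

|CB| ∈ [0, 73]  (≈ [0.0000, 73.0000])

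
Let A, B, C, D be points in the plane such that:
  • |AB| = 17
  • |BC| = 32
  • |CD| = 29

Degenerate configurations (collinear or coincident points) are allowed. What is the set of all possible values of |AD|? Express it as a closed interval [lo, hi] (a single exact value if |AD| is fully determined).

|AB| ∈ {17}
|BC| ∈ {32}
|CD| ∈ {29}
|AC| ∈ [15, 49]
|BD| ∈ [3, 61]
|AD| ∈ [0, 78]

|AD| ∈ [0, 78]  (≈ [0.0000, 78.0000])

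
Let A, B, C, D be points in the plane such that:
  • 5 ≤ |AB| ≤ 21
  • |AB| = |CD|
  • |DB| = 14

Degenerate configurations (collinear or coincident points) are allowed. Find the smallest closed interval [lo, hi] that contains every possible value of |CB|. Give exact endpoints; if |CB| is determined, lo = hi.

|AB| ∈ [5, 21]
|BD| ∈ {14}
|CD| ∈ [5, 21]
|AD| ∈ [0, 35]
|BC| ∈ [0, 35]
|AC| ∈ [0, 56]

|CB| ∈ [0, 35]  (≈ [0.0000, 35.0000])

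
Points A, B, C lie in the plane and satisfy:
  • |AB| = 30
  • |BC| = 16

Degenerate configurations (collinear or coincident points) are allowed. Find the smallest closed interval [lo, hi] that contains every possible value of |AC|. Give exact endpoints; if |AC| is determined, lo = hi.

|AC| ∈ [14, 46]  (≈ [14.0000, 46.0000])

|AB| ∈ {30}
|BC| ∈ {16}
|AC| ∈ [14, 46]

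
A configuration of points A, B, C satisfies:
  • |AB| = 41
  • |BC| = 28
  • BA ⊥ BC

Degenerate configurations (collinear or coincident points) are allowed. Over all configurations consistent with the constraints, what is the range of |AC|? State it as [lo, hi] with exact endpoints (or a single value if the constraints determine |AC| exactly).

|AB| ∈ {41}
|BC| ∈ {28}
|AC| ∈ {√(2465)}

|AC| = √(2465)  (≈ 49.6488)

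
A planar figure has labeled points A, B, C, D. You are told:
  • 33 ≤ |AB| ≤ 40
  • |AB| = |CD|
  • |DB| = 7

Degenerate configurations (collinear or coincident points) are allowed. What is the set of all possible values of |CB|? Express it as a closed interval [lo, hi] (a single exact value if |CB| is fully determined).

|CB| ∈ [26, 47]  (≈ [26.0000, 47.0000])

|AB| ∈ [33, 40]
|BD| ∈ {7}
|CD| ∈ [33, 40]
|AD| ∈ [26, 47]
|BC| ∈ [26, 47]
|AC| ∈ [0, 87]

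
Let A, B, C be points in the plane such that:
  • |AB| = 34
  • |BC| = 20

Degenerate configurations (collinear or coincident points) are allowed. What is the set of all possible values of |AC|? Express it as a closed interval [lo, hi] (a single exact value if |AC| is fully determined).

|AB| ∈ {34}
|BC| ∈ {20}
|AC| ∈ [14, 54]

|AC| ∈ [14, 54]  (≈ [14.0000, 54.0000])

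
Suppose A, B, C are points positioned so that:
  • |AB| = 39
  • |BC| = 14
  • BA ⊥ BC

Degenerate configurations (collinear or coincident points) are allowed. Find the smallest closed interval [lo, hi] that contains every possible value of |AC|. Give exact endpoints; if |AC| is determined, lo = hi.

|AB| ∈ {39}
|BC| ∈ {14}
|AC| ∈ {√(1717)}

|AC| = √(1717)  (≈ 41.4367)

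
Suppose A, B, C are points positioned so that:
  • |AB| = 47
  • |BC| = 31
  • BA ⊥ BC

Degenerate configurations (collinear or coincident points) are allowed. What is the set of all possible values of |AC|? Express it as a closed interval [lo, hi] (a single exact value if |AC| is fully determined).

|AB| ∈ {47}
|BC| ∈ {31}
|AC| ∈ {√(3170)}

|AC| = √(3170)  (≈ 56.3028)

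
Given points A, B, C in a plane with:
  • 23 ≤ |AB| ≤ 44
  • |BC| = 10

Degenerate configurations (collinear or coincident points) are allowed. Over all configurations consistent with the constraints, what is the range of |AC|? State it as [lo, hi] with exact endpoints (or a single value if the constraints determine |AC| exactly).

|AC| ∈ [13, 54]  (≈ [13.0000, 54.0000])

|AB| ∈ [23, 44]
|BC| ∈ {10}
|AC| ∈ [13, 54]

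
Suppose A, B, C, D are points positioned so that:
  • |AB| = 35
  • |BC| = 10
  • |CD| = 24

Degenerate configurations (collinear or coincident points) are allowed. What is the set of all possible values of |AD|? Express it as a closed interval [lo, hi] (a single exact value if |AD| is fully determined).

|AD| ∈ [1, 69]  (≈ [1.0000, 69.0000])

|AB| ∈ {35}
|BC| ∈ {10}
|CD| ∈ {24}
|AC| ∈ [25, 45]
|BD| ∈ [14, 34]
|AD| ∈ [1, 69]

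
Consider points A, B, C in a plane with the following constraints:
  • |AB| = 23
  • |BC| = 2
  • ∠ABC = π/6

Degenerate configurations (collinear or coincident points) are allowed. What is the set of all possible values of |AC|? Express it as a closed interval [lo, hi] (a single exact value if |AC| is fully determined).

|AB| ∈ {23}
|BC| ∈ {2}
|AC| ∈ {√(533 - 46·√(3))}

|AC| = √(533 - 46·√(3))  (≈ 21.2914)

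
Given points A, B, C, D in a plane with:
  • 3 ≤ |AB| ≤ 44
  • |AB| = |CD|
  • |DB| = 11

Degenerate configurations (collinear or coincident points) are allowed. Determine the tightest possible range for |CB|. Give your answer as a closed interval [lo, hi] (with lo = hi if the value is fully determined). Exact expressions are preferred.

|AB| ∈ [3, 44]
|BD| ∈ {11}
|CD| ∈ [3, 44]
|AD| ∈ [0, 55]
|BC| ∈ [0, 55]
|AC| ∈ [0, 99]

|CB| ∈ [0, 55]  (≈ [0.0000, 55.0000])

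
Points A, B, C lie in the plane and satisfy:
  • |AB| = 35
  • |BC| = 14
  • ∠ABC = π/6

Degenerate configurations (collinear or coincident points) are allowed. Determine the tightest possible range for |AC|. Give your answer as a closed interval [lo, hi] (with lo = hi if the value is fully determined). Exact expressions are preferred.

|AB| ∈ {35}
|BC| ∈ {14}
|AC| ∈ {7·√(29 - 10·√(3))}

|AC| = 7·√(29 - 10·√(3))  (≈ 23.9227)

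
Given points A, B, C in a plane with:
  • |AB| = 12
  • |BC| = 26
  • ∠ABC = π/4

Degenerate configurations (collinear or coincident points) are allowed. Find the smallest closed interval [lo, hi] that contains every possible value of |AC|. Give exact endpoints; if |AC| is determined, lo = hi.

|AC| = 2·√(205 - 78·√(2))  (≈ 19.4619)

|AB| ∈ {12}
|BC| ∈ {26}
|AC| ∈ {2·√(205 - 78·√(2))}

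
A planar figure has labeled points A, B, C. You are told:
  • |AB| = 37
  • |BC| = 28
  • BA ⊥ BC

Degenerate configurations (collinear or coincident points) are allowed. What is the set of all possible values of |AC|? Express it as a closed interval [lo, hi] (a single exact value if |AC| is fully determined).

|AB| ∈ {37}
|BC| ∈ {28}
|AC| ∈ {√(2153)}

|AC| = √(2153)  (≈ 46.4004)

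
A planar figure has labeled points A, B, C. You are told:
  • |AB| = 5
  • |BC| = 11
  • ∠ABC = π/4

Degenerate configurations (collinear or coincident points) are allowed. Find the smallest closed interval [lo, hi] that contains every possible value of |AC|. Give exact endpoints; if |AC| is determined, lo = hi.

|AB| ∈ {5}
|BC| ∈ {11}
|AC| ∈ {√(146 - 55·√(2))}

|AC| = √(146 - 55·√(2))  (≈ 8.2594)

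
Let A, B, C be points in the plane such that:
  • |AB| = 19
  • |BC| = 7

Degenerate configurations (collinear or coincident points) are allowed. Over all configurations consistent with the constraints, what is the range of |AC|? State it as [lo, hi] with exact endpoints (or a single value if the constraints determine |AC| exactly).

|AB| ∈ {19}
|BC| ∈ {7}
|AC| ∈ [12, 26]

|AC| ∈ [12, 26]  (≈ [12.0000, 26.0000])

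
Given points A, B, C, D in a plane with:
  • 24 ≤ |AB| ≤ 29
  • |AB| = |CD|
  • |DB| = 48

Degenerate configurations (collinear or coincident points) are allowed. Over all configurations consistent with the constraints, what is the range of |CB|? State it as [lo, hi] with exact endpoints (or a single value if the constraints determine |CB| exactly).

|AB| ∈ [24, 29]
|BD| ∈ {48}
|CD| ∈ [24, 29]
|AD| ∈ [19, 77]
|BC| ∈ [19, 77]
|AC| ∈ [0, 106]

|CB| ∈ [19, 77]  (≈ [19.0000, 77.0000])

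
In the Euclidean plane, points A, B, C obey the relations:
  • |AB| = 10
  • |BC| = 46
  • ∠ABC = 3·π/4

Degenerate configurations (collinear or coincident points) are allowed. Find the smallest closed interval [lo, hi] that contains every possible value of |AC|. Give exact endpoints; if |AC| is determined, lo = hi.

|AC| = 2·√(115·√(2) + 554)  (≈ 53.5401)

|AB| ∈ {10}
|BC| ∈ {46}
|AC| ∈ {2·√(115·√(2) + 554)}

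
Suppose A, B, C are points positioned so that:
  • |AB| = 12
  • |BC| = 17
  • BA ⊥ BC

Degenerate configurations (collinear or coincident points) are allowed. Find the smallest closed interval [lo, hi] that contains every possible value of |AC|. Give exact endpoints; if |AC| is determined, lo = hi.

|AC| = √(433)  (≈ 20.8087)

|AB| ∈ {12}
|BC| ∈ {17}
|AC| ∈ {√(433)}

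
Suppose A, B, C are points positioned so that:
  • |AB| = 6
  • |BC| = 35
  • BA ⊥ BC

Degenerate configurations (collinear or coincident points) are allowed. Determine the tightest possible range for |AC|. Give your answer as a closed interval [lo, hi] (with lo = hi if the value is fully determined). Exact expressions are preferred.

|AC| = √(1261)  (≈ 35.5106)

|AB| ∈ {6}
|BC| ∈ {35}
|AC| ∈ {√(1261)}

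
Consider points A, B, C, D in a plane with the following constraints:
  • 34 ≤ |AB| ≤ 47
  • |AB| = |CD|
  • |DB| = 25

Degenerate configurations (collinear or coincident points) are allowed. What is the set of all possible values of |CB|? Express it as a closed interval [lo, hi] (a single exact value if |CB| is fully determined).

|AB| ∈ [34, 47]
|BD| ∈ {25}
|CD| ∈ [34, 47]
|AD| ∈ [9, 72]
|BC| ∈ [9, 72]
|AC| ∈ [0, 119]

|CB| ∈ [9, 72]  (≈ [9.0000, 72.0000])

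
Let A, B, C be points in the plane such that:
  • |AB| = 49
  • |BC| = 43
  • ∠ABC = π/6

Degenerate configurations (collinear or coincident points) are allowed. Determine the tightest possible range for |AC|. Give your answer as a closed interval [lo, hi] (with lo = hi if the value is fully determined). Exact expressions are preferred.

|AC| = √(4250 - 2107·√(3))  (≈ 24.5065)

|AB| ∈ {49}
|BC| ∈ {43}
|AC| ∈ {√(4250 - 2107·√(3))}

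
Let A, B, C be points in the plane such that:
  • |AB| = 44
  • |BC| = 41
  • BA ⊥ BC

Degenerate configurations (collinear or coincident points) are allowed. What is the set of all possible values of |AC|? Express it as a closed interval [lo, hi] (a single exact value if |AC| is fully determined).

|AC| = √(3617)  (≈ 60.1415)

|AB| ∈ {44}
|BC| ∈ {41}
|AC| ∈ {√(3617)}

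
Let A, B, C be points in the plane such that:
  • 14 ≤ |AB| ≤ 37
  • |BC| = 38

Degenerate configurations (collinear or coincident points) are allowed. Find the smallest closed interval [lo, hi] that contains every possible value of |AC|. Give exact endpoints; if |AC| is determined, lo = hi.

|AC| ∈ [1, 75]  (≈ [1.0000, 75.0000])

|AB| ∈ [14, 37]
|BC| ∈ {38}
|AC| ∈ [1, 75]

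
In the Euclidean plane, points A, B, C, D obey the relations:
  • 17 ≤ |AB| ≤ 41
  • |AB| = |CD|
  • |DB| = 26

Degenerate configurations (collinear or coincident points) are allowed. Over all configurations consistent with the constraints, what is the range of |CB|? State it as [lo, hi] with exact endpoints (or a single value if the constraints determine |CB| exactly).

|AB| ∈ [17, 41]
|BD| ∈ {26}
|CD| ∈ [17, 41]
|AD| ∈ [0, 67]
|BC| ∈ [0, 67]
|AC| ∈ [0, 108]

|CB| ∈ [0, 67]  (≈ [0.0000, 67.0000])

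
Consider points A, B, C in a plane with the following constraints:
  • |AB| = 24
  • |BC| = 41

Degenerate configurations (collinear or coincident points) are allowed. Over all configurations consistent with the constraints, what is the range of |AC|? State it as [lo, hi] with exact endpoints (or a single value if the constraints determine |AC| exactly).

|AB| ∈ {24}
|BC| ∈ {41}
|AC| ∈ [17, 65]

|AC| ∈ [17, 65]  (≈ [17.0000, 65.0000])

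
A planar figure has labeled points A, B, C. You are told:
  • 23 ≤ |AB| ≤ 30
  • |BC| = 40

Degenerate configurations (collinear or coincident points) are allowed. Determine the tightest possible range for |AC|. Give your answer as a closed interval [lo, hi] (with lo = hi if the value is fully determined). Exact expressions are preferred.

|AB| ∈ [23, 30]
|BC| ∈ {40}
|AC| ∈ [10, 70]

|AC| ∈ [10, 70]  (≈ [10.0000, 70.0000])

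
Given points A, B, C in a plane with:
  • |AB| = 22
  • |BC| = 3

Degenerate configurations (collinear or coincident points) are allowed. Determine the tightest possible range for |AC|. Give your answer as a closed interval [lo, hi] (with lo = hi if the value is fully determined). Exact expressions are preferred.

|AC| ∈ [19, 25]  (≈ [19.0000, 25.0000])

|AB| ∈ {22}
|BC| ∈ {3}
|AC| ∈ [19, 25]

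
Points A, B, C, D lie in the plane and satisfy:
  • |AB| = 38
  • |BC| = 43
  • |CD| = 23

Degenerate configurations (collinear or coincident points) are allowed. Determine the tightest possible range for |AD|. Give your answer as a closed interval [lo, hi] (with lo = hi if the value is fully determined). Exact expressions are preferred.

|AB| ∈ {38}
|BC| ∈ {43}
|CD| ∈ {23}
|AC| ∈ [5, 81]
|BD| ∈ [20, 66]
|AD| ∈ [0, 104]

|AD| ∈ [0, 104]  (≈ [0.0000, 104.0000])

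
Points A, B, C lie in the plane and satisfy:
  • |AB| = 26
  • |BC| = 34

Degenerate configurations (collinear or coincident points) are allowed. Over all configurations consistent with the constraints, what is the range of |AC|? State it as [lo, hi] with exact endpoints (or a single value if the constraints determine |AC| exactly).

|AB| ∈ {26}
|BC| ∈ {34}
|AC| ∈ [8, 60]

|AC| ∈ [8, 60]  (≈ [8.0000, 60.0000])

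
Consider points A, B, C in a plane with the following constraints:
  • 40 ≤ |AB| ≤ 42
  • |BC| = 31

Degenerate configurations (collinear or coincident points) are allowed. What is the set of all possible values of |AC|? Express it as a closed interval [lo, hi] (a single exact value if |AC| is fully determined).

|AC| ∈ [9, 73]  (≈ [9.0000, 73.0000])

|AB| ∈ [40, 42]
|BC| ∈ {31}
|AC| ∈ [9, 73]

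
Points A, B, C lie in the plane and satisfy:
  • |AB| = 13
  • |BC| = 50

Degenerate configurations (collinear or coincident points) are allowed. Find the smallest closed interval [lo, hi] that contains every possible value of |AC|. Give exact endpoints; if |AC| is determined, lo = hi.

|AB| ∈ {13}
|BC| ∈ {50}
|AC| ∈ [37, 63]

|AC| ∈ [37, 63]  (≈ [37.0000, 63.0000])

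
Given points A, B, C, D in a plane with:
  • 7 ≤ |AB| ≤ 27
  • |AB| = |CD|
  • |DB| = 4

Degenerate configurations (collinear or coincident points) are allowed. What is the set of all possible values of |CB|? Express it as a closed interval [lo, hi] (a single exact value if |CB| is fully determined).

|CB| ∈ [3, 31]  (≈ [3.0000, 31.0000])

|AB| ∈ [7, 27]
|BD| ∈ {4}
|CD| ∈ [7, 27]
|AD| ∈ [3, 31]
|BC| ∈ [3, 31]
|AC| ∈ [0, 58]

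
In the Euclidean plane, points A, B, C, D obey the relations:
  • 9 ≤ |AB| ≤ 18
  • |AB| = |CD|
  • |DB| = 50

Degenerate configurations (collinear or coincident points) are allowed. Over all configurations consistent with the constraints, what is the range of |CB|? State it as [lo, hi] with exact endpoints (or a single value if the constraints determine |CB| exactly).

|AB| ∈ [9, 18]
|BD| ∈ {50}
|CD| ∈ [9, 18]
|AD| ∈ [32, 68]
|BC| ∈ [32, 68]
|AC| ∈ [14, 86]

|CB| ∈ [32, 68]  (≈ [32.0000, 68.0000])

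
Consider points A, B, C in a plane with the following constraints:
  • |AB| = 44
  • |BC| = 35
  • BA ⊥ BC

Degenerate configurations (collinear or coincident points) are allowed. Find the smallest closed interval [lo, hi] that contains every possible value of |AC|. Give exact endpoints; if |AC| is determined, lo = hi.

|AB| ∈ {44}
|BC| ∈ {35}
|AC| ∈ {√(3161)}

|AC| = √(3161)  (≈ 56.2228)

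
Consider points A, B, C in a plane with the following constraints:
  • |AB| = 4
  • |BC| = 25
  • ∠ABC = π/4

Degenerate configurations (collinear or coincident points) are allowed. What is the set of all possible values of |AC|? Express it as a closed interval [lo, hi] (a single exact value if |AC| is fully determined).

|AC| = √(641 - 100·√(2))  (≈ 22.3513)

|AB| ∈ {4}
|BC| ∈ {25}
|AC| ∈ {√(641 - 100·√(2))}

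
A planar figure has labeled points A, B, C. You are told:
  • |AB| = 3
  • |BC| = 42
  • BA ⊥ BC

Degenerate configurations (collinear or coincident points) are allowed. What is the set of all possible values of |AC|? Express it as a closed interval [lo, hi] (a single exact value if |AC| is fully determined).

|AC| = 3·√(197)  (≈ 42.1070)

|AB| ∈ {3}
|BC| ∈ {42}
|AC| ∈ {3·√(197)}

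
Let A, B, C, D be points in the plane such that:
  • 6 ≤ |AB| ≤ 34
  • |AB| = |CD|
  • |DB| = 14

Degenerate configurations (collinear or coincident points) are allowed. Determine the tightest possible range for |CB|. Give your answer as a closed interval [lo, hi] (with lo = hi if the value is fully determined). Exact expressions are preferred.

|AB| ∈ [6, 34]
|BD| ∈ {14}
|CD| ∈ [6, 34]
|AD| ∈ [0, 48]
|BC| ∈ [0, 48]
|AC| ∈ [0, 82]

|CB| ∈ [0, 48]  (≈ [0.0000, 48.0000])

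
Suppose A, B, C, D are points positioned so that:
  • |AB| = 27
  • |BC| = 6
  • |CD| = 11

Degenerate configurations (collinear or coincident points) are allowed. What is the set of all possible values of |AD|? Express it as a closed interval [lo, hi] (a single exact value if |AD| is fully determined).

|AD| ∈ [10, 44]  (≈ [10.0000, 44.0000])

|AB| ∈ {27}
|BC| ∈ {6}
|CD| ∈ {11}
|AC| ∈ [21, 33]
|BD| ∈ [5, 17]
|AD| ∈ [10, 44]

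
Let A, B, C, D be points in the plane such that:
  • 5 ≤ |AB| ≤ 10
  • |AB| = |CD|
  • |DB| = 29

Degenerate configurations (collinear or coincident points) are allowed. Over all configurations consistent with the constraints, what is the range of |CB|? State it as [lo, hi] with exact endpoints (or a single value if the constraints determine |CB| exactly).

|AB| ∈ [5, 10]
|BD| ∈ {29}
|CD| ∈ [5, 10]
|AD| ∈ [19, 39]
|BC| ∈ [19, 39]
|AC| ∈ [9, 49]

|CB| ∈ [19, 39]  (≈ [19.0000, 39.0000])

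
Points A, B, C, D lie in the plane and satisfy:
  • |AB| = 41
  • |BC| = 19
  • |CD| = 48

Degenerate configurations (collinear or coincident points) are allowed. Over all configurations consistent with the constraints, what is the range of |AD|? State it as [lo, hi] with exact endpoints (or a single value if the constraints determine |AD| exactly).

|AB| ∈ {41}
|BC| ∈ {19}
|CD| ∈ {48}
|AC| ∈ [22, 60]
|BD| ∈ [29, 67]
|AD| ∈ [0, 108]

|AD| ∈ [0, 108]  (≈ [0.0000, 108.0000])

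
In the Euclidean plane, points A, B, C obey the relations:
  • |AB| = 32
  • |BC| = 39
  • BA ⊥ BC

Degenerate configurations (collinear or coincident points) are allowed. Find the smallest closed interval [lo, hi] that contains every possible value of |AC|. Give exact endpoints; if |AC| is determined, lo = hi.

|AB| ∈ {32}
|BC| ∈ {39}
|AC| ∈ {√(2545)}

|AC| = √(2545)  (≈ 50.4480)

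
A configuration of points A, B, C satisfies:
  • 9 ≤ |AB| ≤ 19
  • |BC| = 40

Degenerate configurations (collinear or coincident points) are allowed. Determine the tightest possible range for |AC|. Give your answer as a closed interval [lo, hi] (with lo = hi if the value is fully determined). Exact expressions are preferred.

|AB| ∈ [9, 19]
|BC| ∈ {40}
|AC| ∈ [21, 59]

|AC| ∈ [21, 59]  (≈ [21.0000, 59.0000])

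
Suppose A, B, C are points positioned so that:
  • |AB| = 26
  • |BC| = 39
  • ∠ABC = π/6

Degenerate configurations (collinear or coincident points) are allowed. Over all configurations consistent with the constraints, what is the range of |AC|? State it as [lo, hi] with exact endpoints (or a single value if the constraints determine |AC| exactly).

|AB| ∈ {26}
|BC| ∈ {39}
|AC| ∈ {13·√(13 - 6·√(3))}

|AC| = 13·√(13 - 6·√(3))  (≈ 20.9929)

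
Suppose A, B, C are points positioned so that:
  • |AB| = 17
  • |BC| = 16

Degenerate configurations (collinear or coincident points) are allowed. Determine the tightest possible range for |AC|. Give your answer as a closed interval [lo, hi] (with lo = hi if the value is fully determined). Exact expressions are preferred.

|AB| ∈ {17}
|BC| ∈ {16}
|AC| ∈ [1, 33]

|AC| ∈ [1, 33]  (≈ [1.0000, 33.0000])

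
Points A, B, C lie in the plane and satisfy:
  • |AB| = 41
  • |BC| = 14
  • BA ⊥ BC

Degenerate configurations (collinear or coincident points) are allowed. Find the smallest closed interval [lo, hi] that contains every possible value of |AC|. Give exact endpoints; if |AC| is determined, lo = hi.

|AB| ∈ {41}
|BC| ∈ {14}
|AC| ∈ {√(1877)}

|AC| = √(1877)  (≈ 43.3244)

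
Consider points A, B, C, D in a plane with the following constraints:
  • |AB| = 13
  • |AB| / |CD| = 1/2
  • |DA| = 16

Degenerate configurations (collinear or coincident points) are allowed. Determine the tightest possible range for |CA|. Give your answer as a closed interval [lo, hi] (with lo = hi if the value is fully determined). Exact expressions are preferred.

|AB| ∈ {13}
|AD| ∈ {16}
|CD| ∈ {26}
|BD| ∈ [3, 29]
|AC| ∈ [10, 42]
|BC| ∈ [0, 55]

|CA| ∈ [10, 42]  (≈ [10.0000, 42.0000])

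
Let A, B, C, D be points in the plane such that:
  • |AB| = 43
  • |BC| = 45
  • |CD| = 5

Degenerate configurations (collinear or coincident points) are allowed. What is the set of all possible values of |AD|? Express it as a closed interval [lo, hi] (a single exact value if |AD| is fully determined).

|AD| ∈ [0, 93]  (≈ [0.0000, 93.0000])

|AB| ∈ {43}
|BC| ∈ {45}
|CD| ∈ {5}
|AC| ∈ [2, 88]
|BD| ∈ [40, 50]
|AD| ∈ [0, 93]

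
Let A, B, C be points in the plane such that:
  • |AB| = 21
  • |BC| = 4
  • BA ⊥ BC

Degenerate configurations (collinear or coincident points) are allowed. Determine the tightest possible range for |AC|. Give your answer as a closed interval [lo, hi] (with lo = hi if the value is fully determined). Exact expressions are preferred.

|AC| = √(457)  (≈ 21.3776)

|AB| ∈ {21}
|BC| ∈ {4}
|AC| ∈ {√(457)}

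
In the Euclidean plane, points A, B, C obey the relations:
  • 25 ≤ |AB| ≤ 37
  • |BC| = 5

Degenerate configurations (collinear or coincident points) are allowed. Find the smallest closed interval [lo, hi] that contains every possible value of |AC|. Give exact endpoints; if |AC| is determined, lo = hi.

|AC| ∈ [20, 42]  (≈ [20.0000, 42.0000])

|AB| ∈ [25, 37]
|BC| ∈ {5}
|AC| ∈ [20, 42]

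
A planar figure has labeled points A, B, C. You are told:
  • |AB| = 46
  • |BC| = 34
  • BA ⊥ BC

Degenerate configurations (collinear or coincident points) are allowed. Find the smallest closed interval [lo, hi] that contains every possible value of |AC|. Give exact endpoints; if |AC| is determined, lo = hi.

|AC| = 2·√(818)  (≈ 57.2014)

|AB| ∈ {46}
|BC| ∈ {34}
|AC| ∈ {2·√(818)}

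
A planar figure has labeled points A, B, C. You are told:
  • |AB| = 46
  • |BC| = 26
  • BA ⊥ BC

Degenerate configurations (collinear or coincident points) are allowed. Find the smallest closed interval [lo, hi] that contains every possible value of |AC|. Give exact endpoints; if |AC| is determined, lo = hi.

|AC| = 2·√(698)  (≈ 52.8394)

|AB| ∈ {46}
|BC| ∈ {26}
|AC| ∈ {2·√(698)}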